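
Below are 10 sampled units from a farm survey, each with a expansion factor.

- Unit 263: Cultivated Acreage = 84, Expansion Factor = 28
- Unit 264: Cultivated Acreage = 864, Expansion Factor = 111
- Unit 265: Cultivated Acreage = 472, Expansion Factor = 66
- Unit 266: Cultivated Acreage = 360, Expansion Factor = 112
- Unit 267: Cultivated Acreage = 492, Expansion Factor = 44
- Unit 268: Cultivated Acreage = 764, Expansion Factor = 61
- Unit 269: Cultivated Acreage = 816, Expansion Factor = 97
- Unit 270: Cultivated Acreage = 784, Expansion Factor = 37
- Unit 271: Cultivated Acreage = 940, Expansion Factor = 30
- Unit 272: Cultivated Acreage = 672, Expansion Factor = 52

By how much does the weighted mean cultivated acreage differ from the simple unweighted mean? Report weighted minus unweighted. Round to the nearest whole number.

17

Unweighted sum = 84 + 864 + 472 + 360 + 492 + 764 + 816 + 784 + 940 + 672 = 6248
Unweighted mean = 6248 / 10 = 624.8
Weighted sum = 84×28 + 864×111 + 472×66 + 360×112 + 492×44 + 764×61 + 816×97 + 784×37 + 940×30 + 672×52
  = 409284
Sum of weights = 28 + 111 + 66 + 112 + 44 + 61 + 97 + 37 + 30 + 52 = 638
Weighted mean = 409284 / 638 = 641.51097
Difference (weighted minus unweighted) = 16.710972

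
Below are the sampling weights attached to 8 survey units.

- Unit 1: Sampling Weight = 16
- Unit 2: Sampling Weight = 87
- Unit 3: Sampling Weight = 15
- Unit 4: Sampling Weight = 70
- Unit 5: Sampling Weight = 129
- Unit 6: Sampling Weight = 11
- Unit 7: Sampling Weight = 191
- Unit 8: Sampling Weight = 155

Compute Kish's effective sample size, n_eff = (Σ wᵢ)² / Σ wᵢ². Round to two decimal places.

Σ wᵢ = 16 + 87 + 15 + 70 + 129 + 11 + 191 + 155 = 674
Σ wᵢ² = 256 + 7569 + 225 + 4900 + 16641 + 121 + 36481 + 24025 = 90218
n_eff = 674² / 90218 = 454276 / 90218 = 5.0353145

5.04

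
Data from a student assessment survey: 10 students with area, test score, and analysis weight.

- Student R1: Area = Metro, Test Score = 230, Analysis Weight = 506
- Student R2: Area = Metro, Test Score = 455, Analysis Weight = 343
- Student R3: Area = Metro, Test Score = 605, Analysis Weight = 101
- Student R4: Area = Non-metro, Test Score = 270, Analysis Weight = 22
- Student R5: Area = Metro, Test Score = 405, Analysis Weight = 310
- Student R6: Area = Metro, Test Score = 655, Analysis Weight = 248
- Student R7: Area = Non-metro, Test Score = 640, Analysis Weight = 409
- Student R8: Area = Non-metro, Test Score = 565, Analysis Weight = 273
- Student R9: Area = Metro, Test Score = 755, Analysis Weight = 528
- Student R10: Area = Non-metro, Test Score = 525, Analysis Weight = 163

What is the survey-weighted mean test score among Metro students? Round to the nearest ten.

Metro rows: R1, R2, R3, R5, R6, R9
Weighted sum = 1020180
Sum of weights = 506 + 343 + 101 + 310 + 248 + 528 = 2036
Weighted mean = 1020180 / 2036 = 501.07073

500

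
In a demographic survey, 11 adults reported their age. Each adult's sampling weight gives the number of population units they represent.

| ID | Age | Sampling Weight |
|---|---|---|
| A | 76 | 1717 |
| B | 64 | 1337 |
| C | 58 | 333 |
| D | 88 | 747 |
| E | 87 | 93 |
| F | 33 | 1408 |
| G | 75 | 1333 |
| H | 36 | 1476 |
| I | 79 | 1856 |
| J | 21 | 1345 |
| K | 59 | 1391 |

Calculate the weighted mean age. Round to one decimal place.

58.7

Weighted sum = 76×1717 + 64×1337 + 58×333 + 88×747 + 87×93 + 33×1408 + 75×1333 + 36×1476 + 79×1856 + 21×1345 + 59×1391
  = 765714
Sum of weights = 1717 + 1337 + 333 + 747 + 93 + 1408 + 1333 + 1476 + 1856 + 1345 + 1391 = 13036
Weighted mean = 765714 / 13036 = 58.738417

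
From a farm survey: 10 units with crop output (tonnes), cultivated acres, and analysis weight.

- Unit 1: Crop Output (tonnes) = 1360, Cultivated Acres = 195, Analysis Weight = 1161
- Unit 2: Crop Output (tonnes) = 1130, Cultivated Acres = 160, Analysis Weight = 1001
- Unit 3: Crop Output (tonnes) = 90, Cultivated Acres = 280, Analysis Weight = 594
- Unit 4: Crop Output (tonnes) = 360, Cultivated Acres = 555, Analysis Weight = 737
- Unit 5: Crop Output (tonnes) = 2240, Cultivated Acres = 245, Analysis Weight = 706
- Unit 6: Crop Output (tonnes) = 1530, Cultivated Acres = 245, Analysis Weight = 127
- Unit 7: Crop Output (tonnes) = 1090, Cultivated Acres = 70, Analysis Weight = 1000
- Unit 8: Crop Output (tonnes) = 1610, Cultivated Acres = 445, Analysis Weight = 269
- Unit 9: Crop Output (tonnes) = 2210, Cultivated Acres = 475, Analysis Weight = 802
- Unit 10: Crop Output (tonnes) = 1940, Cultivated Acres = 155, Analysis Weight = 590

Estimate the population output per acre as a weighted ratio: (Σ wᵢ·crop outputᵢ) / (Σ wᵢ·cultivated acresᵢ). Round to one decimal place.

5.1

Σ wᵢ·y = 1360×1161 + 1130×1001 + 90×594 + 360×737 + 2240×706 + 1530×127 + 1090×1000 + 1610×269 + 2210×802 + 1940×590
  = 9244730
Σ wᵢ·x = 195×1161 + 160×1001 + 280×594 + 555×737 + 245×706 + 245×127 + 70×1000 + 445×269 + 475×802 + 155×590
  = 226395 + 160160 + 166320 + 409035 + 172970 + 31115 + 70000 + 119705 + 380950 + 91450 = 1828100
Ratio = 9244730 / 1828100 = 5.0570155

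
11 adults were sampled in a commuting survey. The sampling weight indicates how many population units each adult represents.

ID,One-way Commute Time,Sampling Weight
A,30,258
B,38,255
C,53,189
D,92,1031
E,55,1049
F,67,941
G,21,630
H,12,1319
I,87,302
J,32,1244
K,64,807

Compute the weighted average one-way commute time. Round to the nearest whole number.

Weighted sum = 30×258 + 38×255 + 53×189 + 92×1031 + 55×1049 + 67×941 + 21×630 + 12×1319 + 87×302 + 32×1244 + 64×807
  = 7740 + 9690 + 10017 + 94852 + 57695 + 63047 + 13230 + 15828 + 26274 + 39808 + 51648 = 389829
Sum of weights = 258 + 255 + 189 + 1031 + 1049 + 941 + 630 + 1319 + 302 + 1244 + 807 = 8025
Weighted mean = 389829 / 8025 = 48.576822

49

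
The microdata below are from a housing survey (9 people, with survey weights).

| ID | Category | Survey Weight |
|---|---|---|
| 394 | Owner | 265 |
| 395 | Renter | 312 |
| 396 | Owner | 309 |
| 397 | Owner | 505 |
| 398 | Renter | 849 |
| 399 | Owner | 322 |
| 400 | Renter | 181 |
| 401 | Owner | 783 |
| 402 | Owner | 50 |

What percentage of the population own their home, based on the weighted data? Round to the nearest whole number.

62

Sum of weights for 'Owner' = 265 + 309 + 505 + 322 + 783 + 50 = 2234
Total weight = 3576
Weighted proportion = 2234 / 3576 = 0.62472036 → 62.472036%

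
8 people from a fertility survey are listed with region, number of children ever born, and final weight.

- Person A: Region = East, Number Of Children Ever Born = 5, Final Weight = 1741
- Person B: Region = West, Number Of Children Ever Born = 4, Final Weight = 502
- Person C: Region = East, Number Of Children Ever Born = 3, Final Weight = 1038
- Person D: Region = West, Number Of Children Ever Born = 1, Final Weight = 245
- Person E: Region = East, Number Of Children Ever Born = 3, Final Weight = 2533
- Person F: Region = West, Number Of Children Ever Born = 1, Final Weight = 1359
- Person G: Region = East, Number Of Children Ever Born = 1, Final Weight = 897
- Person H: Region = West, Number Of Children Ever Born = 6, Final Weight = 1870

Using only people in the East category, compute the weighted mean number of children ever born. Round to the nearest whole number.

East rows: A, C, E, G
Weighted sum = 5×1741 + 3×1038 + 3×2533 + 1×897
  = 20315
Sum of weights = 1741 + 1038 + 2533 + 897 = 6209
Weighted mean = 20315 / 6209 = 3.2718634

3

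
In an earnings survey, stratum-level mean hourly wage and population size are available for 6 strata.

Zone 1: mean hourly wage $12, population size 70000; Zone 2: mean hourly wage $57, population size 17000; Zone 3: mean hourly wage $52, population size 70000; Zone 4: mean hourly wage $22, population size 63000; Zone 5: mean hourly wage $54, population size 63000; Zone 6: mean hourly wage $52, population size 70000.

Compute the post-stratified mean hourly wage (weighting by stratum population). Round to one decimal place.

Σ Nₕ·x̄ₕ = 12×70000 + 57×17000 + 52×70000 + 22×63000 + 54×63000 + 52×70000
  = 840000 + 969000 + 3640000 + 1386000 + 3402000 + 3640000 = 13877000
Σ Nₕ = 70000 + 17000 + 70000 + 63000 + 63000 + 70000 = 353000
Overall mean = 13877000 / 353000 = 39.311615

39.3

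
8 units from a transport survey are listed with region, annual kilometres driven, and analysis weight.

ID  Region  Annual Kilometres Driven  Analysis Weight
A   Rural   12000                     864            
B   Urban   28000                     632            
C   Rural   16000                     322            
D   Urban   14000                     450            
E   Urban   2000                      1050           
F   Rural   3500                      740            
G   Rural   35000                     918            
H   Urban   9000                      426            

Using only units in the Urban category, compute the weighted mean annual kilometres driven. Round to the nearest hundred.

11700

Urban rows: B, D, E, H
Weighted sum = 28000×632 + 14000×450 + 2000×1050 + 9000×426
  = 17696000 + 6300000 + 2100000 + 3834000 = 29930000
Sum of weights = 632 + 450 + 1050 + 426 = 2558
Weighted mean = 29930000 / 2558 = 11700.547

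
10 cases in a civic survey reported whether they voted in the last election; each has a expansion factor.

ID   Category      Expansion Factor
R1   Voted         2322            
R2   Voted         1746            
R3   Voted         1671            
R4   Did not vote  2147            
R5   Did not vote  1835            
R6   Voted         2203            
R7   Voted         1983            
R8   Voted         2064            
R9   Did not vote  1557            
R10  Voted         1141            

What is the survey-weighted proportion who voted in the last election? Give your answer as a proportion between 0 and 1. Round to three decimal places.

Sum of weights for 'Voted' = 2322 + 1746 + 1671 + 2203 + 1983 + 2064 + 1141 = 13130
Total weight = 18669
Weighted proportion = 13130 / 18669 = 0.70330494

0.703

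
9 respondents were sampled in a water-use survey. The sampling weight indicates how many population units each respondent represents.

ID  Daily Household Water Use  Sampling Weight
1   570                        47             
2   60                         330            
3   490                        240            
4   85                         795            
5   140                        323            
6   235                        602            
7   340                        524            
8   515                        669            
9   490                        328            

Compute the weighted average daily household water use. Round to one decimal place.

285.6

Weighted sum = 570×47 + 60×330 + 490×240 + 85×795 + 140×323 + 235×602 + 340×524 + 515×669 + 490×328
  = 26790 + 19800 + 117600 + 67575 + 45220 + 141470 + 178160 + 344535 + 160720 = 1101870
Sum of weights = 47 + 330 + 240 + 795 + 323 + 602 + 524 + 669 + 328 = 3858
Weighted mean = 1101870 / 3858 = 285.60653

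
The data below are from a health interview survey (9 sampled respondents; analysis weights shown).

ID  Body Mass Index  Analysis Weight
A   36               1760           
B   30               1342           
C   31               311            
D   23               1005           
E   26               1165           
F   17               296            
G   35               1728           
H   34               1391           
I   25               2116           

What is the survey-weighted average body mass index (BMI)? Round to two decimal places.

29.91

Weighted sum = 332372
Sum of weights = 1760 + 1342 + 311 + 1005 + 1165 + 296 + 1728 + 1391 + 2116 = 11114
Weighted mean = 332372 / 11114 = 29.905705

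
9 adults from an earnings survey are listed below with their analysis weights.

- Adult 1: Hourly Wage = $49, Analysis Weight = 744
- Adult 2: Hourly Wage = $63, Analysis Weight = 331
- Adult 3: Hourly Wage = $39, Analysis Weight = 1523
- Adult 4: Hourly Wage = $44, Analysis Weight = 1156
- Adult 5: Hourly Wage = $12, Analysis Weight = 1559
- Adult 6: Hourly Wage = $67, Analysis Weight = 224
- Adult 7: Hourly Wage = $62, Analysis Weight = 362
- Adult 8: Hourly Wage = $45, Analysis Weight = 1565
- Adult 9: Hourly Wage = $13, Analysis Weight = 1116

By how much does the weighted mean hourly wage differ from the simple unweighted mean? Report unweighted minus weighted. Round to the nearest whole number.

Unweighted sum = 49 + 63 + 39 + 44 + 12 + 67 + 62 + 45 + 13 = 394
Unweighted mean = 394 / 9 = 43.777778
Weighted sum = 49×744 + 63×331 + 39×1523 + 44×1156 + 12×1559 + 67×224 + 62×362 + 45×1565 + 13×1116
  = 308663
Sum of weights = 8580
Weighted mean = 308663 / 8580 = 35.974709
Difference (unweighted minus weighted) = 7.8030692

8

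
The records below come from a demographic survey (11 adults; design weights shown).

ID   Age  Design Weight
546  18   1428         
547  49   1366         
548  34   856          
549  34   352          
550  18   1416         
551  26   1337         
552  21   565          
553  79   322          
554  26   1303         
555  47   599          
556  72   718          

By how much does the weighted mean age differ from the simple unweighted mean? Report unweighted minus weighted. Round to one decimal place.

4.9

Unweighted sum = 18 + 49 + 34 + 34 + 18 + 26 + 21 + 79 + 26 + 47 + 72 = 424
Unweighted mean = 424 / 11 = 38.545455
Weighted sum = 344990
Sum of weights = 1428 + 1366 + 856 + 352 + 1416 + 1337 + 565 + 322 + 1303 + 599 + 718 = 10262
Weighted mean = 344990 / 10262 = 33.618203
Difference (unweighted minus weighted) = 4.9272515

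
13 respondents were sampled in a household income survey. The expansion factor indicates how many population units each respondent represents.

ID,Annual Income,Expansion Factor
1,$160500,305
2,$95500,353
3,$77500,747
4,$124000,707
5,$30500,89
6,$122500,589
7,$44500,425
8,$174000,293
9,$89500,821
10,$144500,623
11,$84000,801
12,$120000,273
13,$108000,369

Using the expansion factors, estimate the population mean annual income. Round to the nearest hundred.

105800

Weighted sum = 676385000
Sum of weights = 6395
Weighted mean = 676385000 / 6395 = 105767.79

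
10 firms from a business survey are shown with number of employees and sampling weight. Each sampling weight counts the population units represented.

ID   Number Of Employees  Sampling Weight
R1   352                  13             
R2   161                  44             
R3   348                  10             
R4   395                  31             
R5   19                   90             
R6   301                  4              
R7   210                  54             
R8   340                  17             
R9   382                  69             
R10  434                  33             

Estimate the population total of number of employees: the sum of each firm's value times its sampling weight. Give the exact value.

Weighted total = 352×13 + 161×44 + 348×10 + 395×31 + 19×90 + 301×4 + 210×54 + 340×17 + 382×69 + 434×33
  = 4576 + 7084 + 3480 + 12245 + 1710 + 1204 + 11340 + 5780 + 26358 + 14322 = 88099

88099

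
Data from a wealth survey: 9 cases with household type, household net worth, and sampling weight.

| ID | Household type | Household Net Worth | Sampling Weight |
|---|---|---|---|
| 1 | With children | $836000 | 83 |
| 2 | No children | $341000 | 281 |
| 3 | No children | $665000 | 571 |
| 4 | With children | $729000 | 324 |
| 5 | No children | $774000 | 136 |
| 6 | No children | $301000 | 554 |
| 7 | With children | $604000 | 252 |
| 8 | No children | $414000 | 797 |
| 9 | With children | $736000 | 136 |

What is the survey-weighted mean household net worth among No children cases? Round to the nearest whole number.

No children rows: 2, 3, 5, 6, 8
Weighted sum = 341000×281 + 665000×571 + 774000×136 + 301000×554 + 414000×797
  = 95821000 + 379715000 + 105264000 + 166754000 + 329958000 = 1077512000
Sum of weights = 281 + 571 + 136 + 554 + 797 = 2339
Weighted mean = 1077512000 / 2339 = 460672.08

460672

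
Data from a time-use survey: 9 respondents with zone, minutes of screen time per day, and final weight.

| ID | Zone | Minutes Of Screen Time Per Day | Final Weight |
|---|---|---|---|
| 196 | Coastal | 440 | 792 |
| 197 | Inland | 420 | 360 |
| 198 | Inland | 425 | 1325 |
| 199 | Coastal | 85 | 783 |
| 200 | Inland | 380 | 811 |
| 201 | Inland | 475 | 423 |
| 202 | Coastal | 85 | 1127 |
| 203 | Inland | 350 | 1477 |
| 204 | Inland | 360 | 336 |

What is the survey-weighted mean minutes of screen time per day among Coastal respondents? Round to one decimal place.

189.1

Coastal rows: 196, 199, 202
Weighted sum = 440×792 + 85×783 + 85×1127
  = 348480 + 66555 + 95795 = 510830
Sum of weights = 792 + 783 + 1127 = 2702
Weighted mean = 510830 / 2702 = 189.05625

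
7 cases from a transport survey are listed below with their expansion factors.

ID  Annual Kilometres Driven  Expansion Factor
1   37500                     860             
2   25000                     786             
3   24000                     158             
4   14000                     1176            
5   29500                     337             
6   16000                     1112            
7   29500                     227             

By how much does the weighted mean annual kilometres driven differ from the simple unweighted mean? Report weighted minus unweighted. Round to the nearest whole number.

-2179

Unweighted sum = 37500 + 25000 + 24000 + 14000 + 29500 + 16000 + 29500 = 175500
Unweighted mean = 175500 / 7 = 25071.429
Weighted sum = 106586000
Sum of weights = 860 + 786 + 158 + 1176 + 337 + 1112 + 227 = 4656
Weighted mean = 106586000 / 4656 = 22892.182
Difference (weighted minus unweighted) = -2179.2464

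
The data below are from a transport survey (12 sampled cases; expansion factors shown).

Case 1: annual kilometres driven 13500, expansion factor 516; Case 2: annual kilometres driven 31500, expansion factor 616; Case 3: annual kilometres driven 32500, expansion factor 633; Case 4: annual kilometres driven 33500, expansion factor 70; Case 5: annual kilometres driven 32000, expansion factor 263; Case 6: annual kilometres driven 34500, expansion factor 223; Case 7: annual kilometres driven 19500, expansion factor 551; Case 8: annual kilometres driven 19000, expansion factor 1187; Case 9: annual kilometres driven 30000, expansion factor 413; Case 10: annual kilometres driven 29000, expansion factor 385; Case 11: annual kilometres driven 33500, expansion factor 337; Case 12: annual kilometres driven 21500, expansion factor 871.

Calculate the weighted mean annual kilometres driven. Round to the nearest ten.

25110

Weighted sum = 13500×516 + 31500×616 + 32500×633 + 33500×70 + 32000×263 + 34500×223 + 19500×551 + 19000×1187 + 30000×413 + 29000×385 + 33500×337 + 21500×871
  = 6966000 + 19404000 + 20572500 + 2345000 + 8416000 + 7693500 + 10744500 + 22553000 + 12390000 + 11165000 + 11289500 + 18726500 = 152265500
Sum of weights = 516 + 616 + 633 + 70 + 263 + 223 + 551 + 1187 + 413 + 385 + 337 + 871 = 6065
Weighted mean = 152265500 / 6065 = 25105.606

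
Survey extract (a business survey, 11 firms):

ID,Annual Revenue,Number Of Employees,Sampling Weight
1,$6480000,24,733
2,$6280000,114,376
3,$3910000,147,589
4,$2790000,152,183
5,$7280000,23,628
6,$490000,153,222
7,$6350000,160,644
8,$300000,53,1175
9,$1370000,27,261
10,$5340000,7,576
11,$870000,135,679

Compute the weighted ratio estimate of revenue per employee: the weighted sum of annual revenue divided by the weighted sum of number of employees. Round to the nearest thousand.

47000

Σ wᵢ·y = 6480000×733 + 6280000×376 + 3910000×589 + 2790000×183 + 7280000×628 + 490000×222 + 6350000×644 + 300000×1175 + 1370000×261 + 5340000×576 + 870000×679
  = 4749840000 + 2361280000 + 2302990000 + 510570000 + 4571840000 + 108780000 + 4089400000 + 352500000 + 357570000 + 3075840000 + 590730000 = 23071340000
Σ wᵢ·x = 24×733 + 114×376 + 147×589 + 152×183 + 23×628 + 153×222 + 160×644 + 53×1175 + 27×261 + 7×576 + 135×679
  = 491324
Ratio = 23071340000 / 491324 = 46957.486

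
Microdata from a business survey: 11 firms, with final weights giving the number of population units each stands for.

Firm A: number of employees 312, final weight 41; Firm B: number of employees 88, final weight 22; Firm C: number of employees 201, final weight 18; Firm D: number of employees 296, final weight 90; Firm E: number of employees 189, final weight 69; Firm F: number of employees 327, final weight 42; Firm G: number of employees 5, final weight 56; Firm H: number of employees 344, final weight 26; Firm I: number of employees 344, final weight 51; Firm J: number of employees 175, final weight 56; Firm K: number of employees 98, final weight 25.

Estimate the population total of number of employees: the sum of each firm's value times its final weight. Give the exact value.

110779

Weighted total = 312×41 + 88×22 + 201×18 + 296×90 + 189×69 + 327×42 + 5×56 + 344×26 + 344×51 + 175×56 + 98×25
  = 12792 + 1936 + 3618 + 26640 + 13041 + 13734 + 280 + 8944 + 17544 + 9800 + 2450 = 110779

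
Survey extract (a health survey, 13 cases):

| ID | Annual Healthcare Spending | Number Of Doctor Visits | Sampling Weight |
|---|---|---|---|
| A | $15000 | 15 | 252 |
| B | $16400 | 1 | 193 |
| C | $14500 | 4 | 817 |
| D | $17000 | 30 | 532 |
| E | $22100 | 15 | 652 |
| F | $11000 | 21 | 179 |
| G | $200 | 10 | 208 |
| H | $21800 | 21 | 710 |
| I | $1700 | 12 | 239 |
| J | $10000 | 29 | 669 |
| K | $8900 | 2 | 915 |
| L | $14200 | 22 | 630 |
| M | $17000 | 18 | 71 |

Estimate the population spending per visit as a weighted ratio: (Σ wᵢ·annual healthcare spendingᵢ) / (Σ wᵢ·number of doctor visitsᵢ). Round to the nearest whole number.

Σ wᵢ·y = 85126300
Σ wᵢ·x = 92967
Ratio = 85126300 / 92967 = 915.66147

916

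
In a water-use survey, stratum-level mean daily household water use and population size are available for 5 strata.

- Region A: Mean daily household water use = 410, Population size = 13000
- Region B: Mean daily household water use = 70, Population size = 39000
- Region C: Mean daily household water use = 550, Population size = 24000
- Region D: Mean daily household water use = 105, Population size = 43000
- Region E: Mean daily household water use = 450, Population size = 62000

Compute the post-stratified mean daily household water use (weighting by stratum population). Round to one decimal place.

Σ Nₕ·x̄ₕ = 410×13000 + 70×39000 + 550×24000 + 105×43000 + 450×62000
  = 5330000 + 2730000 + 13200000 + 4515000 + 27900000 = 53675000
Σ Nₕ = 13000 + 39000 + 24000 + 43000 + 62000 = 181000
Overall mean = 53675000 / 181000 = 296.54696

296.5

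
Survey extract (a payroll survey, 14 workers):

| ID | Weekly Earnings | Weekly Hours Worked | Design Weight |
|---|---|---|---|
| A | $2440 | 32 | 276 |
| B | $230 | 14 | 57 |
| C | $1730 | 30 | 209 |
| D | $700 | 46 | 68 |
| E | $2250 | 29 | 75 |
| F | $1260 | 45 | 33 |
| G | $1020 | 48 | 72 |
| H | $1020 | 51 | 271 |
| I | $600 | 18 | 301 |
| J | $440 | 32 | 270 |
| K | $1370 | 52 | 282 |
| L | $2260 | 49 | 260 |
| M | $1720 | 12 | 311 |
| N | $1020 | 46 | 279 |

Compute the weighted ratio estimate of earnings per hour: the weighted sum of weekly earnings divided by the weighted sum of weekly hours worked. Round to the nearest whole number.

38

Σ wᵢ·y = 3748750
Σ wᵢ·x = 97993
Ratio = 3748750 / 97993 = 38.255284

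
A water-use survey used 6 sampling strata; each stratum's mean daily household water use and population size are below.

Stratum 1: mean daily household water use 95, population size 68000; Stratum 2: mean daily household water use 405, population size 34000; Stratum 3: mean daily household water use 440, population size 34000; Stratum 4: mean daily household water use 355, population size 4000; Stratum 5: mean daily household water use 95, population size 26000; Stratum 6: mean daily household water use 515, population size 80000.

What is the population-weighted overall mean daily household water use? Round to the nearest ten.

Σ Nₕ·x̄ₕ = 95×68000 + 405×34000 + 440×34000 + 355×4000 + 95×26000 + 515×80000
  = 6460000 + 13770000 + 14960000 + 1420000 + 2470000 + 41200000 = 80280000
Σ Nₕ = 68000 + 34000 + 34000 + 4000 + 26000 + 80000 = 246000
Overall mean = 80280000 / 246000 = 326.34146

330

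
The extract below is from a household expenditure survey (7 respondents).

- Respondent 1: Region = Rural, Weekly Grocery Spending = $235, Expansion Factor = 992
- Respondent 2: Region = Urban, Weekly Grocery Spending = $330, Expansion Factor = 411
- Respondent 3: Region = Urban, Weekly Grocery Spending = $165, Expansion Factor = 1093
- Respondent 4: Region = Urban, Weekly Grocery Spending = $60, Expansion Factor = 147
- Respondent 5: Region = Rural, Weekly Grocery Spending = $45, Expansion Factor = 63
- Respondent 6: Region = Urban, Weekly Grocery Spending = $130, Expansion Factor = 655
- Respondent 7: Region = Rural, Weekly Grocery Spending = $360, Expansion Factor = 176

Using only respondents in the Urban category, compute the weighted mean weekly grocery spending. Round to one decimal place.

177.8

Urban rows: 2, 3, 4, 6
Weighted sum = 330×411 + 165×1093 + 60×147 + 130×655
  = 409945
Sum of weights = 2306
Weighted mean = 409945 / 2306 = 177.7732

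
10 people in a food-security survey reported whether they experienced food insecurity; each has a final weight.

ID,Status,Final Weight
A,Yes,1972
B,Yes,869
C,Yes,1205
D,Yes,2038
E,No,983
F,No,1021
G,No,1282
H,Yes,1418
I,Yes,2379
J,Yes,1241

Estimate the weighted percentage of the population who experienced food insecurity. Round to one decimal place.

77.2

Sum of weights for 'Yes' = 1972 + 869 + 1205 + 2038 + 1418 + 2379 + 1241 = 11122
Total weight = 1972 + 869 + 1205 + 2038 + 983 + 1021 + 1282 + 1418 + 2379 + 1241 = 14408
Weighted proportion = 11122 / 14408 = 0.77193226 → 77.193226%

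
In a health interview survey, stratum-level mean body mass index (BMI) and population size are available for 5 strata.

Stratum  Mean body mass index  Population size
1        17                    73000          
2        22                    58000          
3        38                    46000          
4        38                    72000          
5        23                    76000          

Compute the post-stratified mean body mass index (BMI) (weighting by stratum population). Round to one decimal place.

Σ Nₕ·x̄ₕ = 8749000
Σ Nₕ = 73000 + 58000 + 46000 + 72000 + 76000 = 325000
Overall mean = 8749000 / 325000 = 26.92

26.9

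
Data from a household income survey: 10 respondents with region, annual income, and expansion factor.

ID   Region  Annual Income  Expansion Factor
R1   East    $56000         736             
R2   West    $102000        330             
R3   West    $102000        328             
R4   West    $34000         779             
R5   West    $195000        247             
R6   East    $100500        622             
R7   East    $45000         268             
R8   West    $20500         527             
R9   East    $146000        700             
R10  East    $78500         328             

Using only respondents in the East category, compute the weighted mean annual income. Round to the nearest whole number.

91837

East rows: R1, R6, R7, R9, R10
Weighted sum = 56000×736 + 100500×622 + 45000×268 + 146000×700 + 78500×328
  = 243735000
Sum of weights = 2654
Weighted mean = 243735000 / 2654 = 91836.85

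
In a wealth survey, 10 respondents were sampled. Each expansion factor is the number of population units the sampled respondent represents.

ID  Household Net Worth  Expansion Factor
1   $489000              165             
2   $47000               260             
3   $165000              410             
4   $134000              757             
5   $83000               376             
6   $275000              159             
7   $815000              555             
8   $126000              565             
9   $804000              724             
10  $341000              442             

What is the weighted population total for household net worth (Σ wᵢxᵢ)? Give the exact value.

Weighted total = 489000×165 + 47000×260 + 165000×410 + 134000×757 + 83000×376 + 275000×159 + 815000×555 + 126000×565 + 804000×724 + 341000×442
  = 1593259000

1593259000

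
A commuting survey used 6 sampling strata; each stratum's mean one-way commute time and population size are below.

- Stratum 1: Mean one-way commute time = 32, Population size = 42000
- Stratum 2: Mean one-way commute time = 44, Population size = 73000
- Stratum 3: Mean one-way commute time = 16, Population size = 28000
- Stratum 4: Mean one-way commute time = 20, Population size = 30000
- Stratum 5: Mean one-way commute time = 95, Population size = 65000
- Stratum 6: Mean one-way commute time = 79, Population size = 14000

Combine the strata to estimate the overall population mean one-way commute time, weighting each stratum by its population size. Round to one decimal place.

51.1

Σ Nₕ·x̄ₕ = 32×42000 + 44×73000 + 16×28000 + 20×30000 + 95×65000 + 79×14000
  = 1344000 + 3212000 + 448000 + 600000 + 6175000 + 1106000 = 12885000
Σ Nₕ = 252000
Overall mean = 12885000 / 252000 = 51.130952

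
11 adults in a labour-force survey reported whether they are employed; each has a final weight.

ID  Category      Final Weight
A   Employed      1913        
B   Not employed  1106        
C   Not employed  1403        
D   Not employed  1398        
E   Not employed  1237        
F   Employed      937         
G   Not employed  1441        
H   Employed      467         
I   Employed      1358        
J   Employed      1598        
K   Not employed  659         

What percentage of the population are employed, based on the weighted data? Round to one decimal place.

Sum of weights for 'Employed' = 1913 + 937 + 467 + 1358 + 1598 = 6273
Total weight = 1913 + 1106 + 1403 + 1398 + 1237 + 937 + 1441 + 467 + 1358 + 1598 + 659 = 13517
Weighted proportion = 6273 / 13517 = 0.46408227 → 46.408227%

46.4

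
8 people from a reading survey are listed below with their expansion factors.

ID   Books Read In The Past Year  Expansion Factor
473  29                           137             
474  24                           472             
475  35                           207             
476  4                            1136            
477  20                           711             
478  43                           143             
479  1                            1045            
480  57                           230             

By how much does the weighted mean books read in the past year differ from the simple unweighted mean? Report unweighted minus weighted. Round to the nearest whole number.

Unweighted sum = 29 + 24 + 35 + 4 + 20 + 43 + 1 + 57 = 213
Unweighted mean = 213 / 8 = 26.625
Weighted sum = 61614
Sum of weights = 137 + 472 + 207 + 1136 + 711 + 143 + 1045 + 230 = 4081
Weighted mean = 61614 / 4081 = 15.09777
Difference (unweighted minus weighted) = 11.52723

12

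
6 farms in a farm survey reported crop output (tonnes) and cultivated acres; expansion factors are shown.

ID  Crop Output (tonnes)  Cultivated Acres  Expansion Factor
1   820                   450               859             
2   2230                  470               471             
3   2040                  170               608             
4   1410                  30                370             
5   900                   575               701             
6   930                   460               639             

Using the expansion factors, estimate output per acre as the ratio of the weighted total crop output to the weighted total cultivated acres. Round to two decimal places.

Σ wᵢ·y = 820×859 + 2230×471 + 2040×608 + 1410×370 + 900×701 + 930×639
  = 704380 + 1050330 + 1240320 + 521700 + 630900 + 594270 = 4741900
Σ wᵢ·x = 450×859 + 470×471 + 170×608 + 30×370 + 575×701 + 460×639
  = 386550 + 221370 + 103360 + 11100 + 403075 + 293940 = 1419395
Ratio = 4741900 / 1419395 = 3.3407896

3.34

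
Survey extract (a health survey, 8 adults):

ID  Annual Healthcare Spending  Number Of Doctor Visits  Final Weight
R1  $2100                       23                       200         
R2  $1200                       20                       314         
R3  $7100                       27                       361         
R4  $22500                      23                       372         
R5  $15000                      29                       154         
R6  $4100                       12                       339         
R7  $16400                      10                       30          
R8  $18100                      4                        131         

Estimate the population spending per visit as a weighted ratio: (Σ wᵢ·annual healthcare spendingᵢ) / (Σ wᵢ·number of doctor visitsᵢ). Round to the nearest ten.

Σ wᵢ·y = 2100×200 + 1200×314 + 7100×361 + 22500×372 + 15000×154 + 4100×339 + 16400×30 + 18100×131
  = 420000 + 376800 + 2563100 + 8370000 + 2310000 + 1389900 + 492000 + 2371100 = 18292900
Σ wᵢ·x = 38541
Ratio = 18292900 / 38541 = 474.6348

470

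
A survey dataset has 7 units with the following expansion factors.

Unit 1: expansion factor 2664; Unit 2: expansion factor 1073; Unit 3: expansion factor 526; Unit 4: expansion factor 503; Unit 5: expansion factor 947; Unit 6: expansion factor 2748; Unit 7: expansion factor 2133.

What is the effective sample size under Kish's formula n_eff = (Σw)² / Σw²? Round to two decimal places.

5.15

Σ wᵢ = 10594
Σ wᵢ² = 7096896 + 1151329 + 276676 + 253009 + 896809 + 7551504 + 4549689 = 21775912
n_eff = 10594² / 21775912 = 112232836 / 21775912 = 5.1539902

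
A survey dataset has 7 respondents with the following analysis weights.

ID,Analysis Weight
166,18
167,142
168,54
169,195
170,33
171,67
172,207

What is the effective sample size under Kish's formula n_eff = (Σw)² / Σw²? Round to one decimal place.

Σ wᵢ = 716
Σ wᵢ² = 324 + 20164 + 2916 + 38025 + 1089 + 4489 + 42849 = 109856
n_eff = 716² / 109856 = 512656 / 109856 = 4.6666181

4.7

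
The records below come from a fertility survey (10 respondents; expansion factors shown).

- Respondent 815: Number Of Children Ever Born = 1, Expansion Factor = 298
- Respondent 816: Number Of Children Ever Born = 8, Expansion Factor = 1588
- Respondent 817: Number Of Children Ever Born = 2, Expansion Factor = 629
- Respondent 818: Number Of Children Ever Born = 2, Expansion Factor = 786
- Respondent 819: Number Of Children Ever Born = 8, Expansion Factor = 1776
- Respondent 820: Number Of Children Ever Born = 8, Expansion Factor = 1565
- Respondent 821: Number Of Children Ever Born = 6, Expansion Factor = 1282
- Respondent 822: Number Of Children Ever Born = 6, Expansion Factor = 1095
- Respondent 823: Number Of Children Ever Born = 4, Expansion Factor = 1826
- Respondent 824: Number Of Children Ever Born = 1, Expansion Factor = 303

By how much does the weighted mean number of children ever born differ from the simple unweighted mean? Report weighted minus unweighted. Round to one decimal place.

1.2

Unweighted sum = 46
Unweighted mean = 46 / 10 = 4.6
Weighted sum = 1×298 + 8×1588 + 2×629 + 2×786 + 8×1776 + 8×1565 + 6×1282 + 6×1095 + 4×1826 + 1×303
  = 298 + 12704 + 1258 + 1572 + 14208 + 12520 + 7692 + 6570 + 7304 + 303 = 64429
Sum of weights = 298 + 1588 + 629 + 786 + 1776 + 1565 + 1282 + 1095 + 1826 + 303 = 11148
Weighted mean = 64429 / 11148 = 5.7794223
Difference (weighted minus unweighted) = 1.1794223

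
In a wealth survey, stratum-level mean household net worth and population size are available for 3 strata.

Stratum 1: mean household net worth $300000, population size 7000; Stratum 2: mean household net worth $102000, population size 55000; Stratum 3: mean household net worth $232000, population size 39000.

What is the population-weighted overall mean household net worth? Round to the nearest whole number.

Σ Nₕ·x̄ₕ = 300000×7000 + 102000×55000 + 232000×39000
  = 2100000000 + 5610000000 + 9048000000 = 16758000000
Σ Nₕ = 7000 + 55000 + 39000 = 101000
Overall mean = 16758000000 / 101000 = 165920.79

165921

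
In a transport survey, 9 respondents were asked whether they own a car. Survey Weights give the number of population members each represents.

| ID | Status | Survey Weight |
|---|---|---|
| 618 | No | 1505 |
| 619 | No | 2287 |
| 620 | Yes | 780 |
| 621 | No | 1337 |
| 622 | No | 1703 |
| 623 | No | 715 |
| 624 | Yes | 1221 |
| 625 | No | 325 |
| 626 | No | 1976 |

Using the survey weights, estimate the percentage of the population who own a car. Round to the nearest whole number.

17

Sum of weights for 'Yes' = 780 + 1221 = 2001
Total weight = 1505 + 2287 + 780 + 1337 + 1703 + 715 + 1221 + 325 + 1976 = 11849
Weighted proportion = 2001 / 11849 = 0.16887501 → 16.887501%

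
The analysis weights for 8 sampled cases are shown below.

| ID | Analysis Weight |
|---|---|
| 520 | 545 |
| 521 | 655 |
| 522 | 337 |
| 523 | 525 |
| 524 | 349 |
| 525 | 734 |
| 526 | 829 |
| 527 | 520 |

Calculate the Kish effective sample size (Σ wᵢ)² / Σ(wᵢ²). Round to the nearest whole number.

Σ wᵢ = 545 + 655 + 337 + 525 + 349 + 734 + 829 + 520 = 4494
Σ wᵢ² = 297025 + 429025 + 113569 + 275625 + 121801 + 538756 + 687241 + 270400 = 2733442
n_eff = 4494² / 2733442 = 20196036 / 2733442 = 7.3884999

7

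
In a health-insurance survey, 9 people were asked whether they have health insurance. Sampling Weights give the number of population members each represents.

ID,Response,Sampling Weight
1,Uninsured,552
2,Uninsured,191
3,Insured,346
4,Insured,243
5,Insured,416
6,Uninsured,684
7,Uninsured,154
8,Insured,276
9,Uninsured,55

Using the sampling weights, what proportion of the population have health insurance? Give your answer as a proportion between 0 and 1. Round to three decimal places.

0.439

Sum of weights for 'Insured' = 346 + 243 + 416 + 276 = 1281
Total weight = 552 + 191 + 346 + 243 + 416 + 684 + 154 + 276 + 55 = 2917
Weighted proportion = 1281 / 2917 = 0.43914981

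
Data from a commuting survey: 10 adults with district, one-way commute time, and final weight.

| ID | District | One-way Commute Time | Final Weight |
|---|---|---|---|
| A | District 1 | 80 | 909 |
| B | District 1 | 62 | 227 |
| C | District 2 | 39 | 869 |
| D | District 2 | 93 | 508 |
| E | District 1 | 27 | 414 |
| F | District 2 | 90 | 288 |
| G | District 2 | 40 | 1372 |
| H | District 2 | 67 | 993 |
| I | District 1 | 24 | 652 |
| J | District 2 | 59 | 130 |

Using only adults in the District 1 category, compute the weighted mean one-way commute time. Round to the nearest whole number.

52

District 1 rows: A, B, E, I
Weighted sum = 80×909 + 62×227 + 27×414 + 24×652
  = 113620
Sum of weights = 2202
Weighted mean = 113620 / 2202 = 51.598547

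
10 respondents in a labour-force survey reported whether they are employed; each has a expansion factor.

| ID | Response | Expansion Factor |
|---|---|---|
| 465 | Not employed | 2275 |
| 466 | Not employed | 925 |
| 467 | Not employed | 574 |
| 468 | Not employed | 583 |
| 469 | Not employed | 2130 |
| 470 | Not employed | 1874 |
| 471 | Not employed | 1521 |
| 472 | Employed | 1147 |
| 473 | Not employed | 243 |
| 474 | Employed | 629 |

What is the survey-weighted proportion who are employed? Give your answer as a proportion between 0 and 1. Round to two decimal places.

0.15

Sum of weights for 'Employed' = 1147 + 629 = 1776
Total weight = 2275 + 925 + 574 + 583 + 2130 + 1874 + 1521 + 1147 + 243 + 629 = 11901
Weighted proportion = 1776 / 11901 = 0.14923116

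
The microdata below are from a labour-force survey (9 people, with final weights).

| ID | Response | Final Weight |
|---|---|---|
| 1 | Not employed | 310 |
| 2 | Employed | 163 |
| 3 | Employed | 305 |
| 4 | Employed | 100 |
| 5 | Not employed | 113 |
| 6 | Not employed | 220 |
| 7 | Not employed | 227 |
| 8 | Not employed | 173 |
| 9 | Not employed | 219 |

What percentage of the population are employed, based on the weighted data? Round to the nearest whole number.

Sum of weights for 'Employed' = 163 + 305 + 100 = 568
Total weight = 310 + 163 + 305 + 100 + 113 + 220 + 227 + 173 + 219 = 1830
Weighted proportion = 568 / 1830 = 0.31038251 → 31.038251%

31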